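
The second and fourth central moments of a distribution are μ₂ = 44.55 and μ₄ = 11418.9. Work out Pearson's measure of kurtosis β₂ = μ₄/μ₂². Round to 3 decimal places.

μ₂² = 44.55² = 1984.70250
μ₄/μ₂² = 11418.9 / 1984.70250 = 5.75346
β₂ ≈ 5.753

5.753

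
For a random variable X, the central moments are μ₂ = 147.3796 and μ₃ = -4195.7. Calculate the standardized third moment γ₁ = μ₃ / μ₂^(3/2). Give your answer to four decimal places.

-2.3450

σ = √μ₂ = √147.3796 = 12.14000
σ³ = μ₂^(3/2) = 1789.18834
γ₁ = μ₃/σ³ = -4195.7 / 1789.18834 ≈ -2.3450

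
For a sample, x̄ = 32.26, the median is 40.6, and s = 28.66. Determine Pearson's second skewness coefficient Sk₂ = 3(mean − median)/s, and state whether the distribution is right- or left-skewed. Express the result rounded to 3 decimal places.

-0.873, left-skewed

Sk₂ = 3(32.26 − 40.6) / 28.66 = 3 × -8.3400 / 28.66
    = -25.0200 / 28.66 ≈ -0.873
Sk₂ < 0 ⇒ mean < median ⇒ left-skewed (negative skew).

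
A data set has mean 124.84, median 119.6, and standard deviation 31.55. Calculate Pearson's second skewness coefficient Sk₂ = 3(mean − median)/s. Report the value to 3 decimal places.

Sk₂ = 3(124.84 − 119.6) / 31.55 = 3 × 5.2400 / 31.55
    = 15.7200 / 31.55 ≈ 0.498

0.498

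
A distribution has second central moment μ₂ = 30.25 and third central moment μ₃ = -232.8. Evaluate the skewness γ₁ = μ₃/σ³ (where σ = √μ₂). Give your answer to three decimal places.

-1.399

σ = √μ₂ = √30.25 = 5.50000
σ³ = μ₂^(3/2) = 166.37500
γ₁ = μ₃/σ³ = -232.8 / 166.37500 ≈ -1.399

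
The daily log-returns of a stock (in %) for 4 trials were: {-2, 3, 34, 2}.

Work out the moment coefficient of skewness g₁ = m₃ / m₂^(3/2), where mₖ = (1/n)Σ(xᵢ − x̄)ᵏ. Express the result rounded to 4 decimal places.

x̄ = (-2 + 3 + 34 + 2) / 4 = 9.2500
deviations (xᵢ − x̄): -11.2500, -6.2500, 24.7500, -7.2500
Σ(xᵢ − x̄)² = 830.7500 ⇒ m₂ = 830.7500/4 = 207.68750
Σ(xᵢ − x̄)³ = 13111.8750 ⇒ m₃ = 13111.8750/4 = 3277.96875
m₂^(3/2) = 207.68750^(1.5) = 2993.06079
g₁ = m₃ / m₂^(3/2) = 3277.96875 / 2993.06079 ≈ 1.0952

1.0952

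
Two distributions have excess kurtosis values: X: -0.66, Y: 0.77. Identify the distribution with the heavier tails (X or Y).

Higher excess kurtosis ⇒ heavier tails relative to the normal distribution.
-0.66 vs 0.77: the larger is 0.77, so Y has heavier tails. (Y is leptokurtic — heavier-than-normal tails; the other is platykurtic.)

Y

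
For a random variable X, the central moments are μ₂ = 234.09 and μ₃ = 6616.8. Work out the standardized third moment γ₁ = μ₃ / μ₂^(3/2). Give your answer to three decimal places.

σ = √μ₂ = √234.09 = 15.30000
σ³ = μ₂^(3/2) = 3581.57700
γ₁ = μ₃/σ³ = 6616.8 / 3581.57700 ≈ 1.847

1.847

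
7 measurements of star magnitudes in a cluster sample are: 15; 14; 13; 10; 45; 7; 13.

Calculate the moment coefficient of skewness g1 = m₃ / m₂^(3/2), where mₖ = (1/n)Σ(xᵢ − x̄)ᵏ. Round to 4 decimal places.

1.8428

x̄ = (15 + 14 + 13 + 10 + 45 + 7 + 13) / 7 = 16.7143
deviations (xᵢ − x̄): -1.7143, -2.7143, -3.7143, -6.7143, 28.2857, -9.7143, -3.7143
Σ(xᵢ − x̄)² = 977.4286 ⇒ m₂ = 977.4286/7 = 139.63265
Σ(xᵢ − x̄)³ = 21283.9592 ⇒ m₃ = 21283.9592/7 = 3040.56560
m₂^(3/2) = 139.63265^(1.5) = 1649.98686
g1 = m₃ / m₂^(3/2) = 3040.56560 / 1649.98686 ≈ 1.8428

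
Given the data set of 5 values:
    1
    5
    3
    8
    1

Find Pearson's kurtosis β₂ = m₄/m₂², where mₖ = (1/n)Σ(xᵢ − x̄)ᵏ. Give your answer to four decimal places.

1.8973

x̄ = 3.6000
Σ(xᵢ − x̄)² = 35.2000 ⇒ m₂ = 7.04000
Σ(xᵢ − x̄)⁴ = 470.1760 ⇒ m₄ = 94.03520
m₂² = 49.56160
β₂ = m₄/m₂² = 94.03520 / 49.56160 ≈ 1.8973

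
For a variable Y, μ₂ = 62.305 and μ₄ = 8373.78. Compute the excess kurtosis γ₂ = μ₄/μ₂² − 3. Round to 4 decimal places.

μ₂² = 62.305² = 3881.91303
μ₄/μ₂² = 8373.78 / 3881.91303 = 2.15713
γ₂ = 2.15713 − 3 ≈ -0.8429

-0.8429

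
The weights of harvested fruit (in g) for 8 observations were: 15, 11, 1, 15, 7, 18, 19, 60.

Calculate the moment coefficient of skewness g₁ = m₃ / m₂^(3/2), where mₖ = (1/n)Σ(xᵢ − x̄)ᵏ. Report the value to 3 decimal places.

x̄ = (15 + 11 + 1 + 15 + 7 + 18 + 19 + 60) / 8 = 18.2500
deviations (xᵢ − x̄): -3.2500, -7.2500, -17.2500, -3.2500, -11.2500, -0.2500, 0.7500, 41.7500
Σ(xᵢ − x̄)² = 2241.5000 ⇒ m₂ = 2241.5000/8 = 280.18750
Σ(xᵢ − x̄)³ = 65766.7500 ⇒ m₃ = 65766.7500/8 = 8220.84375
m₂^(3/2) = 280.18750^(1.5) = 4690.00315
g₁ = m₃ / m₂^(3/2) = 8220.84375 / 4690.00315 ≈ 1.753

1.753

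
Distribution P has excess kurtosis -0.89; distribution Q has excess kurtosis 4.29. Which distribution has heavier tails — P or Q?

Higher excess kurtosis ⇒ heavier tails relative to the normal distribution.
-0.89 vs 4.29: the larger is 4.29, so Q has heavier tails. (Q is leptokurtic — heavier-than-normal tails; the other is platykurtic.)

Q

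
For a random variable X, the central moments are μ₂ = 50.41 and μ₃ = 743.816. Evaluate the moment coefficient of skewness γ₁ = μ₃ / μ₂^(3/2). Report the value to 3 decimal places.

2.078

σ = √μ₂ = √50.41 = 7.10000
σ³ = μ₂^(3/2) = 357.91100
γ₁ = μ₃/σ³ = 743.816 / 357.91100 ≈ 2.078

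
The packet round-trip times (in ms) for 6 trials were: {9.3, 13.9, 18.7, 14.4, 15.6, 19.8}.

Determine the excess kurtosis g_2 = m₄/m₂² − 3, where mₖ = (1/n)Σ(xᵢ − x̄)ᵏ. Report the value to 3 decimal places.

-0.791

x̄ = 15.2833
Σ(xᵢ − x̄)² = 70.6683 ⇒ m₂ = 11.77806
Σ(xᵢ − x̄)⁴ = 1838.3852 ⇒ m₄ = 306.39754
m₂² = 138.72259
g_2 = m₄/m₂² − 3 = 2.20871 − 3 ≈ -0.791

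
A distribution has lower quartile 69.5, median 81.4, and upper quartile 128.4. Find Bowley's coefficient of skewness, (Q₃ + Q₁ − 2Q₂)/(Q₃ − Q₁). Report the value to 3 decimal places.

0.596

numerator: Q₃ + Q₁ − 2Q₂ = 128.4 + 69.5 − 2×81.4 = 35.1000
denominator: Q₃ − Q₁ = 128.4 − 69.5 = 58.9000
Bowley skewness = 35.1000 / 58.9000 ≈ 0.596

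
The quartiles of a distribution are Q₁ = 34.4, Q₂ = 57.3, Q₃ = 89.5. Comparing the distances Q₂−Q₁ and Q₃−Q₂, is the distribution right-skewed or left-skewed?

Q₂ − Q₁ = 22.9;  Q₃ − Q₂ = 32.2
Q₃ − Q₂ > Q₂ − Q₁ ⇒ the upper half is more spread out ⇒ right-skewed.

right-skewed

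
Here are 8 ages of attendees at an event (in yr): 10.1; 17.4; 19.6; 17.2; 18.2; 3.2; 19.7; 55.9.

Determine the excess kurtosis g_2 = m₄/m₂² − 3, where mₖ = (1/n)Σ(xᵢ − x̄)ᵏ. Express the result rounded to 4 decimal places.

x̄ = 20.1625
Σ(xᵢ − x̄)² = 1686.9387 ⇒ m₂ = 210.86734
Σ(xᵢ − x̄)⁴ = 1724349.4963 ⇒ m₄ = 215543.68704
m₂² = 44465.03666
g_2 = m₄/m₂² − 3 = 4.84749 − 3 ≈ 1.8475

1.8475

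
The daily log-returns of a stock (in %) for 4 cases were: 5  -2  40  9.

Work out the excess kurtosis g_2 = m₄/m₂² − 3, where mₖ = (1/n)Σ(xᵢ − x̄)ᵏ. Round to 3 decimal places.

-0.806

x̄ = 13.0000
Σ(xᵢ − x̄)² = 1034.0000 ⇒ m₂ = 258.50000
Σ(xᵢ − x̄)⁴ = 586418.0000 ⇒ m₄ = 146604.50000
m₂² = 66822.25000
g_2 = m₄/m₂² − 3 = 2.19395 − 3 ≈ -0.806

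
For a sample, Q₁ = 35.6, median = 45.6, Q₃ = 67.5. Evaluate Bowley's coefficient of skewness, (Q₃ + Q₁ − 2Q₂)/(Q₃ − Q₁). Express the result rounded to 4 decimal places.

numerator: Q₃ + Q₁ − 2Q₂ = 67.5 + 35.6 − 2×45.6 = 11.9000
denominator: Q₃ − Q₁ = 67.5 − 35.6 = 31.9000
Bowley skewness = 11.9000 / 31.9000 ≈ 0.3730

0.3730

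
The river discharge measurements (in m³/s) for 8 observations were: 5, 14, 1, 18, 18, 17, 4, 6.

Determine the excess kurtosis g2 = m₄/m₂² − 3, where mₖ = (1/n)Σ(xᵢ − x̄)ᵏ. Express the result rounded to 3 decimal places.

x̄ = 10.3750
Σ(xᵢ − x̄)² = 349.8750 ⇒ m₂ = 43.73438
Σ(xᵢ − x̄)⁴ = 19437.1816 ⇒ m₄ = 2429.64771
m₂² = 1912.69556
g2 = m₄/m₂² − 3 = 1.27027 − 3 ≈ -1.730

-1.730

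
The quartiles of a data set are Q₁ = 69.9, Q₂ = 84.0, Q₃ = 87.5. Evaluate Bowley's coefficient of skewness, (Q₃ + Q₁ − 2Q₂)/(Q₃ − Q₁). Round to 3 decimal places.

numerator: Q₃ + Q₁ − 2Q₂ = 87.5 + 69.9 − 2×84.0 = -10.6000
denominator: Q₃ − Q₁ = 87.5 − 69.9 = 17.6000
Bowley skewness = -10.6000 / 17.6000 ≈ -0.602

-0.602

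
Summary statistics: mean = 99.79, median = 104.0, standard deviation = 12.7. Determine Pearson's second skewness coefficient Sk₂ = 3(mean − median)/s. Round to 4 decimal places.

-0.9945

Sk₂ = 3(99.79 − 104.0) / 12.7 = 3 × -4.2100 / 12.7
    = -12.6300 / 12.7 ≈ -0.9945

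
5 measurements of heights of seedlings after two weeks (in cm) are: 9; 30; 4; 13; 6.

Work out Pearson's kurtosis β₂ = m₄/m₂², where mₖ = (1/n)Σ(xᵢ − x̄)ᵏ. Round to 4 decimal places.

x̄ = 12.4000
Σ(xᵢ − x̄)² = 433.2000 ⇒ m₂ = 86.64000
Σ(xᵢ − x̄)⁴ = 102741.4560 ⇒ m₄ = 20548.29120
m₂² = 7506.48960
β₂ = m₄/m₂² = 20548.29120 / 7506.48960 ≈ 2.7374

2.7374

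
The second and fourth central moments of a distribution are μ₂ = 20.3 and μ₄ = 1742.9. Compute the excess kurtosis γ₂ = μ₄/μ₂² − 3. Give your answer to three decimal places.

μ₂² = 20.3² = 412.09000
μ₄/μ₂² = 1742.9 / 412.09000 = 4.22942
γ₂ = 4.22942 − 3 ≈ 1.229

1.229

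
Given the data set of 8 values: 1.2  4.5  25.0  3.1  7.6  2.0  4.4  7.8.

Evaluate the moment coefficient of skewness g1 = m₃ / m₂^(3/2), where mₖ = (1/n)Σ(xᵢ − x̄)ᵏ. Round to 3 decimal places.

x̄ = (1.2 + 4.5 + 25.0 + 3.1 + 7.6 + 2.0 + 4.4 + 7.8) / 8 = 6.9500
deviations (xᵢ − x̄): -5.7500, -2.4500, 18.0500, -3.8500, 0.6500, -4.9500, -2.5500, 0.8500
Σ(xᵢ − x̄)² = 411.8400 ⇒ m₂ = 411.8400/8 = 51.48000
Σ(xᵢ − x̄)³ = 5481.8730 ⇒ m₃ = 5481.8730/8 = 685.23413
m₂^(3/2) = 51.48000^(1.5) = 369.36676
g1 = m₃ / m₂^(3/2) = 685.23413 / 369.36676 ≈ 1.855

1.855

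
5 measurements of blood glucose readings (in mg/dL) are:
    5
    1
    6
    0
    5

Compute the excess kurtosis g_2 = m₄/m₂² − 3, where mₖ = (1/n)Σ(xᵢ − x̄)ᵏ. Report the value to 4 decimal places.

x̄ = 3.4000
Σ(xᵢ − x̄)² = 29.2000 ⇒ m₂ = 5.84000
Σ(xᵢ − x̄)⁴ = 225.6160 ⇒ m₄ = 45.12320
m₂² = 34.10560
g_2 = m₄/m₂² − 3 = 1.32304 − 3 ≈ -1.6770

-1.6770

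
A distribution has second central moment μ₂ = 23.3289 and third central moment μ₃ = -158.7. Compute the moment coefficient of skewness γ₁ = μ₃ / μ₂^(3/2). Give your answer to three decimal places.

σ = √μ₂ = √23.3289 = 4.83000
σ³ = μ₂^(3/2) = 112.67859
γ₁ = μ₃/σ³ = -158.7 / 112.67859 ≈ -1.408

-1.408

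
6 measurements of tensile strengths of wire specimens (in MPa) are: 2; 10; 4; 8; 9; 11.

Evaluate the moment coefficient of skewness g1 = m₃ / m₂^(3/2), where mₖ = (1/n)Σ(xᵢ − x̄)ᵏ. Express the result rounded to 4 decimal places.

x̄ = (2 + 10 + 4 + 8 + 9 + 11) / 6 = 7.3333
deviations (xᵢ − x̄): -5.3333, 2.6667, -3.3333, 0.6667, 1.6667, 3.6667
Σ(xᵢ − x̄)² = 63.3333 ⇒ m₂ = 63.3333/6 = 10.55556
Σ(xᵢ − x̄)³ = -115.5556 ⇒ m₃ = -115.5556/6 = -19.25926
m₂^(3/2) = 10.55556^(1.5) = 34.29428
g1 = m₃ / m₂^(3/2) = -19.25926 / 34.29428 ≈ -0.5616

-0.5616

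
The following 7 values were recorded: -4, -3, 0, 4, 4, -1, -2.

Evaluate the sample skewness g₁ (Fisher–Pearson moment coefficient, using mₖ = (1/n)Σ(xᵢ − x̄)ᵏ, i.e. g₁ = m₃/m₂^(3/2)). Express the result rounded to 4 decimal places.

0.4441

x̄ = (-4 - 3 + 0 + 4 + 4 - 1 - 2) / 7 = -0.2857
deviations (xᵢ − x̄): -3.7143, -2.7143, 0.2857, 4.2857, 4.2857, -0.7143, -1.7143
Σ(xᵢ − x̄)² = 61.4286 ⇒ m₂ = 61.4286/7 = 8.77551
Σ(xᵢ − x̄)³ = 80.8163 ⇒ m₃ = 80.8163/7 = 11.54519
m₂^(3/2) = 8.77551^(1.5) = 25.99612
g₁ = m₃ / m₂^(3/2) = 11.54519 / 25.99612 ≈ 0.4441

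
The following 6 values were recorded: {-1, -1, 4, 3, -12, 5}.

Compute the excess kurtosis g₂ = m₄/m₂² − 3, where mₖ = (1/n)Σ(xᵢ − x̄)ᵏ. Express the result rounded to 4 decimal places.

0.1155

x̄ = -0.3333
Σ(xᵢ − x̄)² = 195.3333 ⇒ m₂ = 32.55556
Σ(xᵢ − x̄)⁴ = 19811.7778 ⇒ m₄ = 3301.96296
m₂² = 1059.86420
g₂ = m₄/m₂² − 3 = 3.11546 − 3 ≈ 0.1155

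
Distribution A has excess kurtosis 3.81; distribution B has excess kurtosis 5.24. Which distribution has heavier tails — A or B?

Higher excess kurtosis ⇒ heavier tails relative to the normal distribution.
3.81 vs 5.24: the larger is 5.24, so B has heavier tails.

B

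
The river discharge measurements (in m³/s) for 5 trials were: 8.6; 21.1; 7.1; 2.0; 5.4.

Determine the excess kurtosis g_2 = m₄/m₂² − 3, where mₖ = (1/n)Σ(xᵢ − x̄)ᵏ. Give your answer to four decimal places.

x̄ = 8.8400
Σ(xᵢ − x̄)² = 212.0120 ⇒ m₂ = 42.40240
Σ(xᵢ − x̄)⁴ = 24930.4708 ⇒ m₄ = 4986.09415
m₂² = 1797.96353
g_2 = m₄/m₂² − 3 = 2.77319 − 3 ≈ -0.2268

-0.2268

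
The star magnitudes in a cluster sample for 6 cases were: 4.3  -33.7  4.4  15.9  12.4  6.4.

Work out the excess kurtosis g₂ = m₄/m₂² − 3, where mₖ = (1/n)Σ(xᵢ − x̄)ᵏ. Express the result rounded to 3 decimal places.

0.752

x̄ = 1.6167
Σ(xᵢ − x̄)² = 1605.3883 ⇒ m₂ = 267.56472
Σ(xᵢ − x̄)⁴ = 1611452.8535 ⇒ m₄ = 268575.47558
m₂² = 71590.88058
g₂ = m₄/m₂² − 3 = 3.75153 − 3 ≈ 0.752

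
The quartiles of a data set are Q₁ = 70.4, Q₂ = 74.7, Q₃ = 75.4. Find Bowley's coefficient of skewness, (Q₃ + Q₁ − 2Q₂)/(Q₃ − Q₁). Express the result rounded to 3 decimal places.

numerator: Q₃ + Q₁ − 2Q₂ = 75.4 + 70.4 − 2×74.7 = -3.6000
denominator: Q₃ − Q₁ = 75.4 − 70.4 = 5.0000
Bowley skewness = -3.6000 / 5.0000 ≈ -0.720

-0.720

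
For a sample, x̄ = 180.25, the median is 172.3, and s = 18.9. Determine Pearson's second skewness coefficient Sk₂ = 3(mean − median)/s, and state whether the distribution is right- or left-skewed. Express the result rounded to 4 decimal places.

1.2619, right-skewed

Sk₂ = 3(180.25 − 172.3) / 18.9 = 3 × 7.9500 / 18.9
    = 23.8500 / 18.9 ≈ 1.2619
Sk₂ > 0 ⇒ mean > median ⇒ right-skewed (positive skew).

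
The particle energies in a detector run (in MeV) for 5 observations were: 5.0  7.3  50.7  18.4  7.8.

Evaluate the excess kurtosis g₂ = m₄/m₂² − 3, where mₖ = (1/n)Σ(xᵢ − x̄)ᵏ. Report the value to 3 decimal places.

x̄ = 17.8400
Σ(xᵢ − x̄)² = 1456.8520 ⇒ m₂ = 291.37040
Σ(xᵢ − x̄)⁴ = 1215607.0551 ⇒ m₄ = 243121.41103
m₂² = 84896.71000
g₂ = m₄/m₂² − 3 = 2.86373 − 3 ≈ -0.136

-0.136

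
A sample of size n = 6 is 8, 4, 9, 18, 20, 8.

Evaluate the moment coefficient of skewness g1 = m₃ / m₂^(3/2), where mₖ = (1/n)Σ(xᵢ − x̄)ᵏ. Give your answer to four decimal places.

0.4876

x̄ = (8 + 4 + 9 + 18 + 20 + 8) / 6 = 11.1667
deviations (xᵢ − x̄): -3.1667, -7.1667, -2.1667, 6.8333, 8.8333, -3.1667
Σ(xᵢ − x̄)² = 200.8333 ⇒ m₂ = 200.8333/6 = 33.47222
Σ(xᵢ − x̄)³ = 566.5556 ⇒ m₃ = 566.5556/6 = 94.42593
m₂^(3/2) = 33.47222^(1.5) = 193.65415
g1 = m₃ / m₂^(3/2) = 94.42593 / 193.65415 ≈ 0.4876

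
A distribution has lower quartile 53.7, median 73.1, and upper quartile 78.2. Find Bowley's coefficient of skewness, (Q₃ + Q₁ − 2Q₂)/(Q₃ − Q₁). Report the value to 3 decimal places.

numerator: Q₃ + Q₁ − 2Q₂ = 78.2 + 53.7 − 2×73.1 = -14.3000
denominator: Q₃ − Q₁ = 78.2 − 53.7 = 24.5000
Bowley skewness = -14.3000 / 24.5000 ≈ -0.584

-0.584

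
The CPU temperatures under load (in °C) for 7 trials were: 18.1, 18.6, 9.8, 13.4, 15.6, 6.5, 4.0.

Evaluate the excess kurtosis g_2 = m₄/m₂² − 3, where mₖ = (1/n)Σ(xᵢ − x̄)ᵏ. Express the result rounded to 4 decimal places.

x̄ = 12.2857
Σ(xᵢ − x̄)² = 194.2086 ⇒ m₂ = 27.74408
Σ(xᵢ − x̄)⁴ = 8726.6355 ⇒ m₄ = 1246.66222
m₂² = 769.73407
g_2 = m₄/m₂² − 3 = 1.61960 − 3 ≈ -1.3804

-1.3804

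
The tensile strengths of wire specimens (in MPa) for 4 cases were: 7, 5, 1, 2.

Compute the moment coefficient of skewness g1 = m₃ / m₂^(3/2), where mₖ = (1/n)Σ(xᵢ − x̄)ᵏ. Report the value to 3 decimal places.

0.187

x̄ = (7 + 5 + 1 + 2) / 4 = 3.7500
deviations (xᵢ − x̄): 3.2500, 1.2500, -2.7500, -1.7500
Σ(xᵢ − x̄)² = 22.7500 ⇒ m₂ = 22.7500/4 = 5.68750
Σ(xᵢ − x̄)³ = 10.1250 ⇒ m₃ = 10.1250/4 = 2.53125
m₂^(3/2) = 5.68750^(1.5) = 13.56382
g1 = m₃ / m₂^(3/2) = 2.53125 / 13.56382 ≈ 0.187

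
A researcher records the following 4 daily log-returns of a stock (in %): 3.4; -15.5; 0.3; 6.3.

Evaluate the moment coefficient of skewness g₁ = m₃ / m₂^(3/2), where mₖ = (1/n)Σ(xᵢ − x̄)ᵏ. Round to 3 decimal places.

-0.941

x̄ = (3.4 - 15.5 + 0.3 + 6.3) / 4 = -1.3750
deviations (xᵢ − x̄): 4.7750, -14.1250, 1.6750, 7.6750
Σ(xᵢ − x̄)² = 284.0275 ⇒ m₂ = 284.0275/4 = 71.00688
Σ(xᵢ − x̄)³ = -2252.4851 ⇒ m₃ = -2252.4851/4 = -563.12128
m₂^(3/2) = 71.00688^(1.5) = 598.34353
g₁ = m₃ / m₂^(3/2) = -563.12128 / 598.34353 ≈ -0.941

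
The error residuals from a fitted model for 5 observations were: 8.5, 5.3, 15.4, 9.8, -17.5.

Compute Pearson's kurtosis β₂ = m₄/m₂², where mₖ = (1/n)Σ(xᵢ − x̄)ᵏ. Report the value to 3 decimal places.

2.891

x̄ = 4.3000
Σ(xᵢ − x̄)² = 647.3400 ⇒ m₂ = 129.46800
Σ(xᵢ − x̄)⁴ = 242260.9938 ⇒ m₄ = 48452.19876
m₂² = 16761.96302
β₂ = m₄/m₂² = 48452.19876 / 16761.96302 ≈ 2.891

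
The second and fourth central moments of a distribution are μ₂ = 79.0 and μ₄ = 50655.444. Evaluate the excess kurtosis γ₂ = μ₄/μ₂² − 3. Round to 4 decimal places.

5.1166

μ₂² = 79.0² = 6241.00000
μ₄/μ₂² = 50655.444 / 6241.00000 = 8.11656
γ₂ = 8.11656 − 3 ≈ 5.1166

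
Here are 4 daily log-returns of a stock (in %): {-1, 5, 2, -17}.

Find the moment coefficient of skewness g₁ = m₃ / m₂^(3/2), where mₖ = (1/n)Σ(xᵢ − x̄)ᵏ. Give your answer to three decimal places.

x̄ = (-1 + 5 + 2 - 17) / 4 = -2.7500
deviations (xᵢ − x̄): 1.7500, 7.7500, 4.7500, -14.2500
Σ(xᵢ − x̄)² = 288.7500 ⇒ m₂ = 288.7500/4 = 72.18750
Σ(xᵢ − x̄)³ = -2315.6250 ⇒ m₃ = -2315.6250/4 = -578.90625
m₂^(3/2) = 72.18750^(1.5) = 613.32830
g₁ = m₃ / m₂^(3/2) = -578.90625 / 613.32830 ≈ -0.944

-0.944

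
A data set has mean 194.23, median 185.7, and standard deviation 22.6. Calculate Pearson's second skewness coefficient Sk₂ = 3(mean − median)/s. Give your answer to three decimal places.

1.132

Sk₂ = 3(194.23 − 185.7) / 22.6 = 3 × 8.5300 / 22.6
    = 25.5900 / 22.6 ≈ 1.132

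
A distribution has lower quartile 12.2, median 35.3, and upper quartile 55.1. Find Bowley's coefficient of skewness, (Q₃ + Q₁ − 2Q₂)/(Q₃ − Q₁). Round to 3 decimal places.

numerator: Q₃ + Q₁ − 2Q₂ = 55.1 + 12.2 − 2×35.3 = -3.3000
denominator: Q₃ − Q₁ = 55.1 − 12.2 = 42.9000
Bowley skewness = -3.3000 / 42.9000 ≈ -0.077

-0.077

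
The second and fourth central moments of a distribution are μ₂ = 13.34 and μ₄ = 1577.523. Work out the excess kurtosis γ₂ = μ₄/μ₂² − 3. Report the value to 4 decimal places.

5.8647

μ₂² = 13.34² = 177.95560
μ₄/μ₂² = 1577.523 / 177.95560 = 8.86470
γ₂ = 8.86470 − 3 ≈ 5.8647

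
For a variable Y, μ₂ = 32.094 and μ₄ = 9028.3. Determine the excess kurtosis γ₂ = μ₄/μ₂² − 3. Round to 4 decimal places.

μ₂² = 32.094² = 1030.02484
μ₄/μ₂² = 9028.3 / 1030.02484 = 8.76513
γ₂ = 8.76513 − 3 ≈ 5.7651

5.7651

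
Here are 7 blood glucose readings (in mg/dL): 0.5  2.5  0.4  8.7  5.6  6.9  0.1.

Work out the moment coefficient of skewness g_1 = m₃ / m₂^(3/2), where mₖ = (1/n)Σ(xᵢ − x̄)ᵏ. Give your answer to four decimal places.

0.3550

x̄ = (0.5 + 2.5 + 0.4 + 8.7 + 5.6 + 6.9 + 0.1) / 7 = 3.5286
deviations (xᵢ − x̄): -3.0286, -1.0286, -3.1286, 5.1714, 2.0714, 3.3714, -3.4286
Σ(xᵢ − x̄)² = 74.1743 ⇒ m₂ = 74.1743/7 = 10.59633
Σ(xᵢ − x̄)³ = 85.7200 ⇒ m₃ = 85.7200/7 = 12.24572
m₂^(3/2) = 10.59633^(1.5) = 34.49316
g_1 = m₃ / m₂^(3/2) = 12.24572 / 34.49316 ≈ 0.3550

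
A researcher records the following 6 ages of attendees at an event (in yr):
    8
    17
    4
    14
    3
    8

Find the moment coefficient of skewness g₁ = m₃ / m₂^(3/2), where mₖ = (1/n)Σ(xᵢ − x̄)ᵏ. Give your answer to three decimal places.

x̄ = (8 + 17 + 4 + 14 + 3 + 8) / 6 = 9.0000
deviations (xᵢ − x̄): -1.0000, 8.0000, -5.0000, 5.0000, -6.0000, -1.0000
Σ(xᵢ − x̄)² = 152.0000 ⇒ m₂ = 152.0000/6 = 25.33333
Σ(xᵢ − x̄)³ = 294.0000 ⇒ m₃ = 294.0000/6 = 49.00000
m₂^(3/2) = 25.33333^(1.5) = 127.50831
g₁ = m₃ / m₂^(3/2) = 49.00000 / 127.50831 ≈ 0.384

0.384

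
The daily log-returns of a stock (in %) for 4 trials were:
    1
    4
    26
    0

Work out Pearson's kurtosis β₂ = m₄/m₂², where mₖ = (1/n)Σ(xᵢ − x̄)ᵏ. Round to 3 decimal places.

x̄ = 7.7500
Σ(xᵢ − x̄)² = 452.7500 ⇒ m₂ = 113.18750
Σ(xᵢ − x̄)⁴ = 116811.8281 ⇒ m₄ = 29202.95703
m₂² = 12811.41016
β₂ = m₄/m₂² = 29202.95703 / 12811.41016 ≈ 2.279

2.279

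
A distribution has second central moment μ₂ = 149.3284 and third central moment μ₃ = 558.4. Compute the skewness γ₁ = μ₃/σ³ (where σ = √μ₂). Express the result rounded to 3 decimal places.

0.306

σ = √μ₂ = √149.3284 = 12.22000
σ³ = μ₂^(3/2) = 1824.79305
γ₁ = μ₃/σ³ = 558.4 / 1824.79305 ≈ 0.306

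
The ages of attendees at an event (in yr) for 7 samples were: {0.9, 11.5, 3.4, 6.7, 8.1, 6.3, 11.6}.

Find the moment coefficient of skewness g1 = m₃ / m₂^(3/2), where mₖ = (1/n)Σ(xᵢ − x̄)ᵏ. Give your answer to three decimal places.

-0.188

x̄ = (0.9 + 11.5 + 3.4 + 6.7 + 8.1 + 6.3 + 11.6) / 7 = 6.9286
deviations (xᵢ − x̄): -6.0286, 4.5714, -3.5286, -0.2286, 1.1714, -0.6286, 4.6714
Σ(xᵢ − x̄)² = 93.3343 ⇒ m₂ = 93.3343/7 = 13.33347
Σ(xᵢ − x̄)³ = -64.2122 ⇒ m₃ = -64.2122/7 = -9.17318
m₂^(3/2) = 13.33347^(1.5) = 48.68719
g1 = m₃ / m₂^(3/2) = -9.17318 / 48.68719 ≈ -0.188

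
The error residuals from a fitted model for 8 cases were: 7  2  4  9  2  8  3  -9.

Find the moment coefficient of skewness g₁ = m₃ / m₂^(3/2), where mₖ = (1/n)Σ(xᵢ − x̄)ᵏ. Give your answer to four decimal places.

-1.2628

x̄ = (7 + 2 + 4 + 9 + 2 + 8 + 3 - 9) / 8 = 3.2500
deviations (xᵢ − x̄): 3.7500, -1.2500, 0.7500, 5.7500, -1.2500, 4.7500, -0.2500, -12.2500
Σ(xᵢ − x̄)² = 223.5000 ⇒ m₂ = 223.5000/8 = 27.93750
Σ(xᵢ − x̄)³ = -1491.7500 ⇒ m₃ = -1491.7500/8 = -186.46875
m₂^(3/2) = 27.93750^(1.5) = 147.66627
g₁ = m₃ / m₂^(3/2) = -186.46875 / 147.66627 ≈ -1.2628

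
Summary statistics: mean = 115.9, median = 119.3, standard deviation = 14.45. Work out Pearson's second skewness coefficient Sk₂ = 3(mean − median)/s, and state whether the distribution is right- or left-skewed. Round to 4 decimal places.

-0.7059, left-skewed

Sk₂ = 3(115.9 − 119.3) / 14.45 = 3 × -3.4000 / 14.45
    = -10.2000 / 14.45 ≈ -0.7059
Sk₂ < 0 ⇒ mean < median ⇒ left-skewed (negative skew).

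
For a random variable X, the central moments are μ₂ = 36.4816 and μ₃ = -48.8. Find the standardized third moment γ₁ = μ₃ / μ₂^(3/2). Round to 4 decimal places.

σ = √μ₂ = √36.4816 = 6.04000
σ³ = μ₂^(3/2) = 220.34886
γ₁ = μ₃/σ³ = -48.8 / 220.34886 ≈ -0.2215

-0.2215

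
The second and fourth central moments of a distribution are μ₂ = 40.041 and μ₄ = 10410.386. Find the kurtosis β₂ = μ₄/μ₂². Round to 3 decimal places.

6.493

μ₂² = 40.041² = 1603.28168
μ₄/μ₂² = 10410.386 / 1603.28168 = 6.49317
β₂ ≈ 6.493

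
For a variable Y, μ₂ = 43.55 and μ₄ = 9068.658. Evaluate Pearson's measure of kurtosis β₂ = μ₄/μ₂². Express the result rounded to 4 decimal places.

μ₂² = 43.55² = 1896.60250
μ₄/μ₂² = 9068.658 / 1896.60250 = 4.78153
β₂ ≈ 4.7815

4.7815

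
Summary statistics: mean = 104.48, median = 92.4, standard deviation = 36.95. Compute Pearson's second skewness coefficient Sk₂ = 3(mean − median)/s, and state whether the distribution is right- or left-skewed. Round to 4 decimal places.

Sk₂ = 3(104.48 − 92.4) / 36.95 = 3 × 12.0800 / 36.95
    = 36.2400 / 36.95 ≈ 0.9808
Sk₂ > 0 ⇒ mean > median ⇒ right-skewed (positive skew).

0.9808, right-skewed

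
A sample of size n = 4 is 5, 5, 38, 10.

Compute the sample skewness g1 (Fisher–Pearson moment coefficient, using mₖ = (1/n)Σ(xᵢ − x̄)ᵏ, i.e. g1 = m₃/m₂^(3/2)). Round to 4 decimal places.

1.0814

x̄ = (5 + 5 + 38 + 10) / 4 = 14.5000
deviations (xᵢ − x̄): -9.5000, -9.5000, 23.5000, -4.5000
Σ(xᵢ − x̄)² = 753.0000 ⇒ m₂ = 753.0000/4 = 188.25000
Σ(xᵢ − x̄)³ = 11172.0000 ⇒ m₃ = 11172.0000/4 = 2793.00000
m₂^(3/2) = 188.25000^(1.5) = 2582.86958
g1 = m₃ / m₂^(3/2) = 2793.00000 / 2582.86958 ≈ 1.0814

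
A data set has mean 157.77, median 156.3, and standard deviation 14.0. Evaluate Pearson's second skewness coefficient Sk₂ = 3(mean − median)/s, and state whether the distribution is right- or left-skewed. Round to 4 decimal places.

0.3150, right-skewed

Sk₂ = 3(157.77 − 156.3) / 14.0 = 3 × 1.4700 / 14.0
    = 4.4100 / 14.0 ≈ 0.3150
Sk₂ > 0 ⇒ mean > median ⇒ right-skewed (positive skew).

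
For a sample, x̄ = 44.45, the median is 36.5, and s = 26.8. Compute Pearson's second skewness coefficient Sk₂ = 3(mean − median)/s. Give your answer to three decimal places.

Sk₂ = 3(44.45 − 36.5) / 26.8 = 3 × 7.9500 / 26.8
    = 23.8500 / 26.8 ≈ 0.890

0.890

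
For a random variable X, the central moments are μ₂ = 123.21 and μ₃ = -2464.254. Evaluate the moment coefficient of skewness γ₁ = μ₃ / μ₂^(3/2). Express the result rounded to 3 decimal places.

σ = √μ₂ = √123.21 = 11.10000
σ³ = μ₂^(3/2) = 1367.63100
γ₁ = μ₃/σ³ = -2464.254 / 1367.63100 ≈ -1.802

-1.802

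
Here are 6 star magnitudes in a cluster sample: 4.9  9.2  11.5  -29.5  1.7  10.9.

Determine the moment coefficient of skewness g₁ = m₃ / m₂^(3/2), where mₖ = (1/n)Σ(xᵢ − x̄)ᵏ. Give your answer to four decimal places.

x̄ = (4.9 + 9.2 + 11.5 - 29.5 + 1.7 + 10.9) / 6 = 1.4500
deviations (xᵢ − x̄): 3.4500, 7.7500, 10.0500, -30.9500, 0.2500, 9.4500
Σ(xᵢ − x̄)² = 1220.2350 ⇒ m₂ = 1220.2350/6 = 203.37250
Σ(xᵢ − x̄)³ = -27281.5350 ⇒ m₃ = -27281.5350/6 = -4546.92250
m₂^(3/2) = 203.37250^(1.5) = 2900.26940
g₁ = m₃ / m₂^(3/2) = -4546.92250 / 2900.26940 ≈ -1.5678

-1.5678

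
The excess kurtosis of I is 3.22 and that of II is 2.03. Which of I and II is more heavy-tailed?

I

Higher excess kurtosis ⇒ heavier tails relative to the normal distribution.
3.22 vs 2.03: the larger is 3.22, so I has heavier tails.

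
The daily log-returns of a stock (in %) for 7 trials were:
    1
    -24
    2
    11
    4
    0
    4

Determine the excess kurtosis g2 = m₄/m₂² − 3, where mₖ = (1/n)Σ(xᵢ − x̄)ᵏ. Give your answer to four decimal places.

x̄ = -0.2857
Σ(xᵢ − x̄)² = 733.4286 ⇒ m₂ = 104.77551
Σ(xᵢ − x̄)⁴ = 333184.2274 ⇒ m₄ = 47597.74677
m₂² = 10977.90754
g2 = m₄/m₂² − 3 = 4.33578 − 3 ≈ 1.3358

1.3358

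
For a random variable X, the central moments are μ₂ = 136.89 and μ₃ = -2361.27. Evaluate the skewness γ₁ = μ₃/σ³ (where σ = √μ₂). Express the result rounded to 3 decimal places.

σ = √μ₂ = √136.89 = 11.70000
σ³ = μ₂^(3/2) = 1601.61300
γ₁ = μ₃/σ³ = -2361.27 / 1601.61300 ≈ -1.474

-1.474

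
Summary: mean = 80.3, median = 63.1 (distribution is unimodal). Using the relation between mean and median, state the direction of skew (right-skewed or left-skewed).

mean − median = 80.3 − 63.1 = 17.2
mean > median ⇒ the longer tail is on the right ⇒ right-skewed (positively skewed).

right-skewed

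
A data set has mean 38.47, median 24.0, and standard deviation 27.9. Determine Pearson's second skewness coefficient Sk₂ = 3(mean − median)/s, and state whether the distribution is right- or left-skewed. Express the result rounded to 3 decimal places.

Sk₂ = 3(38.47 − 24.0) / 27.9 = 3 × 14.4700 / 27.9
    = 43.4100 / 27.9 ≈ 1.556
Sk₂ > 0 ⇒ mean > median ⇒ right-skewed (positive skew).

1.556, right-skewed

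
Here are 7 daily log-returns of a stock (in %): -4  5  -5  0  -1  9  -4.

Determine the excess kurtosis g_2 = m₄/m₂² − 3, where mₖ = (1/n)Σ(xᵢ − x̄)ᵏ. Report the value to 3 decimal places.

-0.834

x̄ = 0.0000
Σ(xᵢ − x̄)² = 164.0000 ⇒ m₂ = 23.42857
Σ(xᵢ − x̄)⁴ = 8324.0000 ⇒ m₄ = 1189.14286
m₂² = 548.89796
g_2 = m₄/m₂² − 3 = 2.16642 − 3 ≈ -0.834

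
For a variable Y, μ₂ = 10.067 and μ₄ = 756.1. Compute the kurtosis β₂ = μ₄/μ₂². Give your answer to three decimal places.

7.461

μ₂² = 10.067² = 101.34449
μ₄/μ₂² = 756.1 / 101.34449 = 7.46069
β₂ ≈ 7.461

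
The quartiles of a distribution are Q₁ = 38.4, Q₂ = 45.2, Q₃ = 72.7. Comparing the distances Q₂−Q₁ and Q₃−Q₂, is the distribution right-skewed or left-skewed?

right-skewed

Q₂ − Q₁ = 6.8;  Q₃ − Q₂ = 27.5
Q₃ − Q₂ > Q₂ − Q₁ ⇒ the upper half is more spread out ⇒ right-skewed.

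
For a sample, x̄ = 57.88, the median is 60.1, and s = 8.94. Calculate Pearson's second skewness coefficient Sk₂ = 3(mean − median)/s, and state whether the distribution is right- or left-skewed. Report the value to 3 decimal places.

-0.745, left-skewed

Sk₂ = 3(57.88 − 60.1) / 8.94 = 3 × -2.2200 / 8.94
    = -6.6600 / 8.94 ≈ -0.745
Sk₂ < 0 ⇒ mean < median ⇒ left-skewed (negative skew).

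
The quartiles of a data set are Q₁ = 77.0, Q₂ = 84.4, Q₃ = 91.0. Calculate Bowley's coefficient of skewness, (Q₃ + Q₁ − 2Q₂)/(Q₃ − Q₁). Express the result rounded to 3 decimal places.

numerator: Q₃ + Q₁ − 2Q₂ = 91.0 + 77.0 − 2×84.4 = -0.8000
denominator: Q₃ − Q₁ = 91.0 − 77.0 = 14.0000
Bowley skewness = -0.8000 / 14.0000 ≈ -0.057

-0.057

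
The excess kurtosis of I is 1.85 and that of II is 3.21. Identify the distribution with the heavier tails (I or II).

Higher excess kurtosis ⇒ heavier tails relative to the normal distribution.
1.85 vs 3.21: the larger is 3.21, so II has heavier tails.

II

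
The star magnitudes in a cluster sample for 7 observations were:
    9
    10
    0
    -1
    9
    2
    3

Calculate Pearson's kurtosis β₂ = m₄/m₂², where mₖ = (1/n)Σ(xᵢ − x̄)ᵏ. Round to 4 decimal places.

x̄ = 4.5714
Σ(xᵢ − x̄)² = 129.7143 ⇒ m₂ = 18.53061
Σ(xᵢ − x̄)⁴ = 3087.8017 ⇒ m₄ = 441.11454
m₂² = 343.38359
β₂ = m₄/m₂² = 441.11454 / 343.38359 ≈ 1.2846

1.2846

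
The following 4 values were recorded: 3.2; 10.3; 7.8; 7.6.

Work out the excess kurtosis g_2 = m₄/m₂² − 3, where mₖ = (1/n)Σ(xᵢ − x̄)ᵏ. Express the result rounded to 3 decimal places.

-0.937

x̄ = 7.2250
Σ(xᵢ − x̄)² = 26.1275 ⇒ m₂ = 6.53188
Σ(xᵢ − x̄)⁴ = 351.9982 ⇒ m₄ = 87.99955
m₂² = 42.66539
g_2 = m₄/m₂² − 3 = 2.06255 − 3 ≈ -0.937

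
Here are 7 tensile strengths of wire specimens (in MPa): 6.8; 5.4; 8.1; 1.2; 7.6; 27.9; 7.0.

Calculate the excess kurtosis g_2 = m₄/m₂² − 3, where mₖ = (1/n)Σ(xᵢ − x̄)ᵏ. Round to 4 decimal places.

x̄ = 9.1429
Σ(xᵢ − x̄)² = 442.4771 ⇒ m₂ = 63.21102
Σ(xᵢ − x̄)⁴ = 128019.1699 ⇒ m₄ = 18288.45285
m₂² = 3995.63310
g_2 = m₄/m₂² − 3 = 4.57711 − 3 ≈ 1.5771

1.5771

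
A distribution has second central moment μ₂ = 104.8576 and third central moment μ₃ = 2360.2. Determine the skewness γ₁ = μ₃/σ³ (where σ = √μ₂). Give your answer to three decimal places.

2.198

σ = √μ₂ = √104.8576 = 10.24000
σ³ = μ₂^(3/2) = 1073.74182
γ₁ = μ₃/σ³ = 2360.2 / 1073.74182 ≈ 2.198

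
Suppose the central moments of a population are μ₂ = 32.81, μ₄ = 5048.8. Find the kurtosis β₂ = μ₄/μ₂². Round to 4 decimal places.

μ₂² = 32.81² = 1076.49610
μ₄/μ₂² = 5048.8 / 1076.49610 = 4.69003
β₂ ≈ 4.6900

4.6900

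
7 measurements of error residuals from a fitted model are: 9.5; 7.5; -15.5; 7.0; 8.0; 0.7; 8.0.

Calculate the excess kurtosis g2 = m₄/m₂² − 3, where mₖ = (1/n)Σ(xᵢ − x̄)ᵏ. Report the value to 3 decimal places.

1.230

x̄ = 3.6000
Σ(xᵢ − x̄)² = 473.5200 ⇒ m₂ = 67.64571
Σ(xᵢ − x̄)⁴ = 135483.3972 ⇒ m₄ = 19354.77103
m₂² = 4575.94266
g2 = m₄/m₂² − 3 = 4.22968 − 3 ≈ 1.230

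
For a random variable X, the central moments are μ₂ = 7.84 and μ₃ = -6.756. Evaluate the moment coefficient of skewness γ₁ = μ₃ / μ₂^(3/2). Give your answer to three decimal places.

-0.308

σ = √μ₂ = √7.84 = 2.80000
σ³ = μ₂^(3/2) = 21.95200
γ₁ = μ₃/σ³ = -6.756 / 21.95200 ≈ -0.308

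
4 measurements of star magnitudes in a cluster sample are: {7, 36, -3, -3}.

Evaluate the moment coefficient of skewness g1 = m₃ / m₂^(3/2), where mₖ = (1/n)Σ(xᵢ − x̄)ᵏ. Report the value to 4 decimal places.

0.9477

x̄ = (7 + 36 - 3 - 3) / 4 = 9.2500
deviations (xᵢ − x̄): -2.2500, 26.7500, -12.2500, -12.2500
Σ(xᵢ − x̄)² = 1020.7500 ⇒ m₂ = 1020.7500/4 = 255.18750
Σ(xᵢ − x̄)³ = 15453.3750 ⇒ m₃ = 15453.3750/4 = 3863.34375
m₂^(3/2) = 255.18750^(1.5) = 4076.51548
g1 = m₃ / m₂^(3/2) = 3863.34375 / 4076.51548 ≈ 0.9477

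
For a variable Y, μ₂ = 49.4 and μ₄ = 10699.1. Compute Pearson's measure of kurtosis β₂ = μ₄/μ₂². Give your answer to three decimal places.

4.384

μ₂² = 49.4² = 2440.36000
μ₄/μ₂² = 10699.1 / 2440.36000 = 4.38423
β₂ ≈ 4.384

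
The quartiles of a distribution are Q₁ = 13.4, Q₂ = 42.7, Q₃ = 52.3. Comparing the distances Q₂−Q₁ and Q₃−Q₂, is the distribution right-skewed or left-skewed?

Q₂ − Q₁ = 29.3;  Q₃ − Q₂ = 9.6
Q₂ − Q₁ > Q₃ − Q₂ ⇒ the lower half is more spread out ⇒ left-skewed.

left-skewed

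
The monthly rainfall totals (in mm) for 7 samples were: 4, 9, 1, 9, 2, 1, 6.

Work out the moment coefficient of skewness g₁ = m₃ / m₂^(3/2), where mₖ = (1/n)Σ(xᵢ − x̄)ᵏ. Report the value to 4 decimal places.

0.2856

x̄ = (4 + 9 + 1 + 9 + 2 + 1 + 6) / 7 = 4.5714
deviations (xᵢ − x̄): -0.5714, 4.4286, -3.5714, 4.4286, -2.5714, -3.5714, 1.4286
Σ(xᵢ − x̄)² = 73.7143 ⇒ m₂ = 73.7143/7 = 10.53061
Σ(xᵢ − x̄)³ = 68.3265 ⇒ m₃ = 68.3265/7 = 9.76093
m₂^(3/2) = 10.53061^(1.5) = 34.17279
g₁ = m₃ / m₂^(3/2) = 9.76093 / 34.17279 ≈ 0.2856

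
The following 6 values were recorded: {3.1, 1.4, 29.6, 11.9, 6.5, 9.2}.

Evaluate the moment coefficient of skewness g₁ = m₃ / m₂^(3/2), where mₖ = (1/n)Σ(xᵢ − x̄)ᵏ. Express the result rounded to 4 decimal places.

x̄ = (3.1 + 1.4 + 29.6 + 11.9 + 6.5 + 9.2) / 6 = 10.2833
deviations (xᵢ − x̄): -7.1833, -8.8833, 19.3167, 1.6167, -3.7833, -1.0833
Σ(xᵢ − x̄)² = 521.7483 ⇒ m₂ = 521.7483/6 = 86.95806
Σ(xᵢ − x̄)³ = 6084.8204 ⇒ m₃ = 6084.8204/6 = 1014.13674
m₂^(3/2) = 86.95806^(1.5) = 810.89520
g₁ = m₃ / m₂^(3/2) = 1014.13674 / 810.89520 ≈ 1.2506

1.2506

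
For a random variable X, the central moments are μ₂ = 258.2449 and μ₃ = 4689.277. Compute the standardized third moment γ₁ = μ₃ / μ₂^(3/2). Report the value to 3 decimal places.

1.130

σ = √μ₂ = √258.2449 = 16.07000
σ³ = μ₂^(3/2) = 4149.99554
γ₁ = μ₃/σ³ = 4689.277 / 4149.99554 ≈ 1.130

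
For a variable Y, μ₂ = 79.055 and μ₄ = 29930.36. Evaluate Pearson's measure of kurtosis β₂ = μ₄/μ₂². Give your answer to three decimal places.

4.789

μ₂² = 79.055² = 6249.69303
μ₄/μ₂² = 29930.36 / 6249.69303 = 4.78909
β₂ ≈ 4.789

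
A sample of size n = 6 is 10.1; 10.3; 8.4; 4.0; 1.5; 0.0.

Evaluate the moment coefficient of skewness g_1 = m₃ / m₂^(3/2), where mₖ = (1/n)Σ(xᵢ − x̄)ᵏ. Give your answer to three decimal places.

-0.162

x̄ = (10.1 + 10.3 + 8.4 + 4.0 + 1.5 + 0.0) / 6 = 5.7167
deviations (xᵢ − x̄): 4.3833, 4.5833, 2.6833, -1.7167, -4.2167, -5.7167
Σ(xᵢ − x̄)² = 100.8283 ⇒ m₂ = 100.8283/6 = 16.80472
Σ(xᵢ − x̄)³ = -67.0324 ⇒ m₃ = -67.0324/6 = -11.17207
m₂^(3/2) = 16.80472^(1.5) = 68.88854
g_1 = m₃ / m₂^(3/2) = -11.17207 / 68.88854 ≈ -0.162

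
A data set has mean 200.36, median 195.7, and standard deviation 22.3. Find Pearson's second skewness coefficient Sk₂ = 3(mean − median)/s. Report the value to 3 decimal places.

Sk₂ = 3(200.36 − 195.7) / 22.3 = 3 × 4.6600 / 22.3
    = 13.9800 / 22.3 ≈ 0.627

0.627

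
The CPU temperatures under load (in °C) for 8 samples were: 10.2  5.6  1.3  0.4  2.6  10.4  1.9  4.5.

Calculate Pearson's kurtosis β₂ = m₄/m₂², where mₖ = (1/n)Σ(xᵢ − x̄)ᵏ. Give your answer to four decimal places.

x̄ = 4.6125
Σ(xᵢ − x̄)² = 105.8288 ⇒ m₂ = 13.22859
Σ(xᵢ − x̄)⁴ = 2603.4034 ⇒ m₄ = 325.42542
m₂² = 174.99569
β₂ = m₄/m₂² = 325.42542 / 174.99569 ≈ 1.8596

1.8596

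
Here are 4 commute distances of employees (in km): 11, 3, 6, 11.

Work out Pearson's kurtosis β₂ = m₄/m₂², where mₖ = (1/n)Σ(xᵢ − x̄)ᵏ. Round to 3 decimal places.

1.357

x̄ = 7.7500
Σ(xᵢ − x̄)² = 46.7500 ⇒ m₂ = 11.68750
Σ(xᵢ − x̄)⁴ = 741.5781 ⇒ m₄ = 185.39453
m₂² = 136.59766
β₂ = m₄/m₂² = 185.39453 / 136.59766 ≈ 1.357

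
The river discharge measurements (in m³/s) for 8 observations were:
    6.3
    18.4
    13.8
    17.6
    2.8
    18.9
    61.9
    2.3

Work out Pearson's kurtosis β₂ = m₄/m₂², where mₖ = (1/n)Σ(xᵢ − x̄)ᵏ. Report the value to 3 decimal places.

4.790

x̄ = 17.7500
Σ(xᵢ − x̄)² = 2559.9000 ⇒ m₂ = 319.98750
Σ(xᵢ − x̄)⁴ = 3923833.8371 ⇒ m₄ = 490479.22963
m₂² = 102392.00016
β₂ = m₄/m₂² = 490479.22963 / 102392.00016 ≈ 4.790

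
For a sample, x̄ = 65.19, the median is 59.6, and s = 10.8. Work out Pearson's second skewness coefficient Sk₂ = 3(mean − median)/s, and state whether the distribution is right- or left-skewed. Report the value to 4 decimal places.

1.5528, right-skewed

Sk₂ = 3(65.19 − 59.6) / 10.8 = 3 × 5.5900 / 10.8
    = 16.7700 / 10.8 ≈ 1.5528
Sk₂ > 0 ⇒ mean > median ⇒ right-skewed (positive skew).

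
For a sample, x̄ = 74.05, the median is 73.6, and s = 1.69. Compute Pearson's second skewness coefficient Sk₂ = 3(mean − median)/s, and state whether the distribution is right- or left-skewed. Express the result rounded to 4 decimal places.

Sk₂ = 3(74.05 − 73.6) / 1.69 = 3 × 0.4500 / 1.69
    = 1.3500 / 1.69 ≈ 0.7988
Sk₂ > 0 ⇒ mean > median ⇒ right-skewed (positive skew).

0.7988, right-skewed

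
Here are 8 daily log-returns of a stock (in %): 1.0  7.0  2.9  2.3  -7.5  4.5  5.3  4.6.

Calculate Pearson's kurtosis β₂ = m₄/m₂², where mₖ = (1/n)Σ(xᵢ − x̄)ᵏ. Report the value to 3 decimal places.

x̄ = 2.5125
Σ(xᵢ − x̄)² = 138.9488 ⇒ m₂ = 17.36859
Σ(xᵢ − x̄)⁴ = 10555.8452 ⇒ m₄ = 1319.48065
m₂² = 301.66805
β₂ = m₄/m₂² = 1319.48065 / 301.66805 ≈ 4.374

4.374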